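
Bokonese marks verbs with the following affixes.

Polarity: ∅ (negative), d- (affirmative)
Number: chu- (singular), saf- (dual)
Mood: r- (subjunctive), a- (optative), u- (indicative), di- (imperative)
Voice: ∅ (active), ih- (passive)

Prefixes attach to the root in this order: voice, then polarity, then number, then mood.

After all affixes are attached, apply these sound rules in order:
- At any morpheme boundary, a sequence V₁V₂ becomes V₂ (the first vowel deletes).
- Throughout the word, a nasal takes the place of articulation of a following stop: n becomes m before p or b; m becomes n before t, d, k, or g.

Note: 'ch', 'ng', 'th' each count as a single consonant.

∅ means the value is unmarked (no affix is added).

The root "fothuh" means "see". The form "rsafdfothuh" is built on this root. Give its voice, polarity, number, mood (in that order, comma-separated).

active, affirmative, dual, subjunctive

Segment: r-saf-d-fothuh.
voice: ∅ → active.
polarity: d- → affirmative.
number: saf- → dual.
mood: r- → subjunctive.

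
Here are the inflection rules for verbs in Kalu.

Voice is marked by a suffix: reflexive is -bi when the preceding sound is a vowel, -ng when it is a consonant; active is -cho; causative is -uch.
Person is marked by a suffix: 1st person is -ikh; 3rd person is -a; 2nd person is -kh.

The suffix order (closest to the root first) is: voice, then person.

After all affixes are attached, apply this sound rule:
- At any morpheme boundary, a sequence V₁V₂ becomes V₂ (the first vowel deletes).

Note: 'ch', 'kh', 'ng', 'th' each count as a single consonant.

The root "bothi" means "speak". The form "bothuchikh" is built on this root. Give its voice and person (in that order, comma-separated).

causative, 1st person

Segment: bothi-uch-ikh.
voice: -uch → causative.
person: -ikh → 1st person.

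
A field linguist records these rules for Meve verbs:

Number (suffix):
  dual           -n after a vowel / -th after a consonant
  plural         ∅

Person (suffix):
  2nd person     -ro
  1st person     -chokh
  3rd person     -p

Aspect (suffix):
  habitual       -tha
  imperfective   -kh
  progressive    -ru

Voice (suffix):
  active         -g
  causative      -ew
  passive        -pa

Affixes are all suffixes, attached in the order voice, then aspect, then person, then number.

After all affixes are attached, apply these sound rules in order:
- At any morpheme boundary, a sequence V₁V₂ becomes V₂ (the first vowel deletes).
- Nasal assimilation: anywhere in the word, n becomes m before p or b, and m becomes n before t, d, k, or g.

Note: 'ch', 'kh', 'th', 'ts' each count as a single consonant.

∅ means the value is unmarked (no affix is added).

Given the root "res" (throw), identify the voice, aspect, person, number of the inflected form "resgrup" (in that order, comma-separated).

Segment: res-g-ru-p.
voice: -g → active.
aspect: -ru → progressive.
person: -p → 3rd person.
number: ∅ → plural.

active, progressive, 3rd person, plural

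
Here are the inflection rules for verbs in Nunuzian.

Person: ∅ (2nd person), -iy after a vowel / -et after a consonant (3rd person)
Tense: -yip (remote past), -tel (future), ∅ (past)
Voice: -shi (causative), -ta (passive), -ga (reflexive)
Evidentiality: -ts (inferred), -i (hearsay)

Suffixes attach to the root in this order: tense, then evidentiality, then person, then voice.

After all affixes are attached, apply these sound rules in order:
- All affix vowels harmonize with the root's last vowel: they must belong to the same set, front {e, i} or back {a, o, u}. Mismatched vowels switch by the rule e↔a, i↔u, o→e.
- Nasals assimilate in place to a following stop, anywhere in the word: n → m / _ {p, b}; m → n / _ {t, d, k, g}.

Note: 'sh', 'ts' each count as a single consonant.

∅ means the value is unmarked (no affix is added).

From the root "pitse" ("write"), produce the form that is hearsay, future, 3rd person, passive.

Attach tense future -tel → pitsetel.
Attach evidentiality hearsay -i → pitseteli.
Attach person 3rd person -iy (after vowel 'i') → pitseteliiy.
Attach voice passive -ta → pitseteliiyta.
Apply vowel harmony: pitseteliiyta → pitseteliiyte.
Nasal assimilation: no change.

pitseteliiyte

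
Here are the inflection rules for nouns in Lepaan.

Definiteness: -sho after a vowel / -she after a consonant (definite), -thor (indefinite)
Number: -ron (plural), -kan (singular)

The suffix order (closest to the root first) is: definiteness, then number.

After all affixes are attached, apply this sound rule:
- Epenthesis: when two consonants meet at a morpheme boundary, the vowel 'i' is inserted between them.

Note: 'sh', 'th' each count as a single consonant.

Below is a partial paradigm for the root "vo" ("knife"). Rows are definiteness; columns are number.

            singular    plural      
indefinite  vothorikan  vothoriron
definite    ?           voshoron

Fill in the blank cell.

voshokan

Attach definiteness definite -sho (after vowel 'o') → vosho.
Attach number singular -kan → voshokan.
Epenthesis: no change.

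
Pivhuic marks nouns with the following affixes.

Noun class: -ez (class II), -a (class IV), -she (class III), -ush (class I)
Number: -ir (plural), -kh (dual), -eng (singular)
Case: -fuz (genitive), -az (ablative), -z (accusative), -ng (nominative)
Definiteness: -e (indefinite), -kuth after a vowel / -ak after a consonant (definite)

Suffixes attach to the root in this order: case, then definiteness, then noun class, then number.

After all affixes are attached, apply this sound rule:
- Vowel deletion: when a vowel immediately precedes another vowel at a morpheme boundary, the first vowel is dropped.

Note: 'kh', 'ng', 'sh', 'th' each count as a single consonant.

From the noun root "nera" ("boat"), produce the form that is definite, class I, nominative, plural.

Attach case nominative -ng → nerang.
Attach definiteness definite -ak (after consonant 'ng') → nerangak.
Attach noun class class I -ush → nerangakush.
Attach number plural -ir → nerangakushir.
Vowel deletion: no change.

nerangakushir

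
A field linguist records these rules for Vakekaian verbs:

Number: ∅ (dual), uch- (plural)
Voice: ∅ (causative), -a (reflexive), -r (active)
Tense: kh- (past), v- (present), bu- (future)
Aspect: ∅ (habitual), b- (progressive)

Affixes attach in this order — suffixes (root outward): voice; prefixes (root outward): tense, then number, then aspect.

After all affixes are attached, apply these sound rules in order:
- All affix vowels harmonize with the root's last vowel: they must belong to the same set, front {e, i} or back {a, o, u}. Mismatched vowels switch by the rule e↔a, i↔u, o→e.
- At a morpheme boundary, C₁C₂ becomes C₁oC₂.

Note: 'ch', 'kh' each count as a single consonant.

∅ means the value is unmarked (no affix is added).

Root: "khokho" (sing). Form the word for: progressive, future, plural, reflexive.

buchobukhokhoa

Attach tense future bu- → bukhokho.
Attach number plural uch- → uchbukhokho.
Attach aspect progressive b- → buchbukhokho.
Attach voice reflexive -a → buchbukhokhoa.
Vowel harmony: no change.
Apply epenthesis: buchbukhokhoa → buchobukhokhoa.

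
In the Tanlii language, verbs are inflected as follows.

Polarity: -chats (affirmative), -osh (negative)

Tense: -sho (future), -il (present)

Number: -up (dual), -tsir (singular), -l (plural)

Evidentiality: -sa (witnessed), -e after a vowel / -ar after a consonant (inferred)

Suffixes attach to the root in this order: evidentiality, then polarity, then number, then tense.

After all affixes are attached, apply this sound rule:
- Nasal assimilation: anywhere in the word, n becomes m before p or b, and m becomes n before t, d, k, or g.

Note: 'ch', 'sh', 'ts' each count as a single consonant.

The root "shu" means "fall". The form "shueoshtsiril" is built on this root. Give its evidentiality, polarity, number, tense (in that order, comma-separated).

inferred, negative, singular, present

Segment: shu-e-osh-tsir-il.
evidentiality: -e/ar → inferred.
polarity: -osh → negative.
number: -tsir → singular.
tense: -il → present.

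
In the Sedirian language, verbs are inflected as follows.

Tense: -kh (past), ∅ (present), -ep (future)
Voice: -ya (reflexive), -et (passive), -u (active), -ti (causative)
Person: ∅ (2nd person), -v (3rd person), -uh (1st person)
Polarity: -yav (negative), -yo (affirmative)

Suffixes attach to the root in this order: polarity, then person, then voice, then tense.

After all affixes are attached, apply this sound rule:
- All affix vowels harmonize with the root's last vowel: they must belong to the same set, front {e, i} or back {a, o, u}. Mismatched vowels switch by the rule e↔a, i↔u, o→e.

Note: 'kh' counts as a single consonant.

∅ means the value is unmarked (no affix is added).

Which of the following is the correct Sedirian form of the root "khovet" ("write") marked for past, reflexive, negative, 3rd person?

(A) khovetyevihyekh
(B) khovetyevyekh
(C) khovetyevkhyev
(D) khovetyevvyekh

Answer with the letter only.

D

Attach polarity negative -yav → khovetyav.
Attach person 3rd person -v → khovetyavv.
Attach voice reflexive -ya → khovetyavvya.
Attach tense past -kh → khovetyavvyakh.
Apply vowel harmony: khovetyavvyakh → khovetyevvyekh.
So the correct form is khovetyevvyekh, option (D).
(A) khovetyevihyekh is wrong: it uses 1st person instead of 3rd person for person.
(C) khovetyevkhyev is wrong: it has the affixes in the wrong order.
(B) khovetyevyekh is wrong: it uses affirmative instead of negative for polarity.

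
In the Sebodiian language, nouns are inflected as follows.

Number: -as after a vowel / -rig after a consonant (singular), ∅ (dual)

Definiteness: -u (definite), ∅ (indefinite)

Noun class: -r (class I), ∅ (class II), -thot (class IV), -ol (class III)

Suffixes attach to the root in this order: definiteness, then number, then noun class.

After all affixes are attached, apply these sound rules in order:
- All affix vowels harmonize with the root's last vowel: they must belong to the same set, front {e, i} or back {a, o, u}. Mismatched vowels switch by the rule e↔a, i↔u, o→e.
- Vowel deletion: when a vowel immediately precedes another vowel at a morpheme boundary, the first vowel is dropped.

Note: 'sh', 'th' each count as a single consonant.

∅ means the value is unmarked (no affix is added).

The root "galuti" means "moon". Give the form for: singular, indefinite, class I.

definiteness = indefinite: zero marking, form stays galuti.
Attach number singular -as (after vowel 'i') → galutias.
Attach noun class class I -r → galutiasr.
Apply vowel harmony: galutiasr → galutiesr.
Apply vowel deletion: galutiesr → galutesr.

galutesr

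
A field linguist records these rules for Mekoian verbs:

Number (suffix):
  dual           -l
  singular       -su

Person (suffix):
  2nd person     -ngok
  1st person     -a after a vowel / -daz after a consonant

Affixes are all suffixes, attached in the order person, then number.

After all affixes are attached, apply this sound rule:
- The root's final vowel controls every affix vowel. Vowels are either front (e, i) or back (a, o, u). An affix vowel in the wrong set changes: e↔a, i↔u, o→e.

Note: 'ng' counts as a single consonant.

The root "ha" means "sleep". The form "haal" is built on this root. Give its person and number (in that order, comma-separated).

1st person, dual

Segment: ha-a-l.
person: -a/daz → 1st person.
number: -l → dual.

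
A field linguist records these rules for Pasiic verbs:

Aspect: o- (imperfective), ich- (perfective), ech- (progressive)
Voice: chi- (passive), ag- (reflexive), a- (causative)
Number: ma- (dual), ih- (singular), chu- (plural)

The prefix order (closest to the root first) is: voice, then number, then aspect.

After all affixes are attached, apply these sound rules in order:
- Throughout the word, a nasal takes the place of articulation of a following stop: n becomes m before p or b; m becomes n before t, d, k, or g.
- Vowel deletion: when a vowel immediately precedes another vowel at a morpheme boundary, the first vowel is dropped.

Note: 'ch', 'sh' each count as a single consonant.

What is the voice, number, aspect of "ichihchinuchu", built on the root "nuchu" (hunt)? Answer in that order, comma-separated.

passive, singular, perfective

Segment: ich-ih-chi-nuchu.
voice: chi- → passive.
number: ih- → singular.
aspect: ich- → perfective.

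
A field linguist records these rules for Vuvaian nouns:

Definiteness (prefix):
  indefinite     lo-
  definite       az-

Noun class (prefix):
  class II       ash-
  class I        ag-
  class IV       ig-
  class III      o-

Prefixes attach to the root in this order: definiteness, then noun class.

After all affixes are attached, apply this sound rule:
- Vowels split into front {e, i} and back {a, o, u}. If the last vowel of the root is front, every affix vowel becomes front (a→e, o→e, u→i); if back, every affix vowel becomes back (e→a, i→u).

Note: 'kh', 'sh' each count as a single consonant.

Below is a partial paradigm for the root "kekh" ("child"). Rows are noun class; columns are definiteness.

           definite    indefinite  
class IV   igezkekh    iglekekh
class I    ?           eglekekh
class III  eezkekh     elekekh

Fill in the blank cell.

egezkekh

Attach definiteness definite az- → azkekh.
Attach noun class class I ag- → agazkekh.
Apply vowel harmony: agazkekh → egezkekh.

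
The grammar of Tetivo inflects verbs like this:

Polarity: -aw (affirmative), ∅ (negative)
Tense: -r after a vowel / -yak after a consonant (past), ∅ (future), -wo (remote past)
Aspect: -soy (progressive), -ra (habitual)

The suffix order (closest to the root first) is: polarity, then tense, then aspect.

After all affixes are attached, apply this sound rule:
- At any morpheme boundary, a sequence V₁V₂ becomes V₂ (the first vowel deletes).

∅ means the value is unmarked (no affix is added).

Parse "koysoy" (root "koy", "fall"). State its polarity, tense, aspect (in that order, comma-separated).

Segment: koy-soy.
polarity: ∅ → negative.
tense: ∅ → future.
aspect: -soy → progressive.

negative, future, progressive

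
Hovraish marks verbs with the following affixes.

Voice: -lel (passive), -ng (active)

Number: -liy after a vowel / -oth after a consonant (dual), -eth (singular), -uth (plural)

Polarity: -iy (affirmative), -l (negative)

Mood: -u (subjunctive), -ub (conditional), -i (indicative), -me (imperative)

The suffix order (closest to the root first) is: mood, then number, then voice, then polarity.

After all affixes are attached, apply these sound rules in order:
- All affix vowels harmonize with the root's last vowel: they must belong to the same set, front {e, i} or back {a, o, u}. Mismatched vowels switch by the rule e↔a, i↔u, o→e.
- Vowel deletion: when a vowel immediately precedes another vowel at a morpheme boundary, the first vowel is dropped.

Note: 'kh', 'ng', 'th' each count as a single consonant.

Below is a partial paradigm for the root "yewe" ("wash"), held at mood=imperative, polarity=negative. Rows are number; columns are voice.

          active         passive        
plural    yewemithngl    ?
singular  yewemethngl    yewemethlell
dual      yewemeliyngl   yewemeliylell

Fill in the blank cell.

Attach mood imperative -me → yeweme.
Attach number plural -uth → yewemeuth.
Attach voice passive -lel → yewemeuthlel.
Attach polarity negative -l → yewemeuthlell.
Apply vowel harmony: yewemeuthlell → yewemeithlell.
Apply vowel deletion: yewemeithlell → yewemithlell.

yewemithlell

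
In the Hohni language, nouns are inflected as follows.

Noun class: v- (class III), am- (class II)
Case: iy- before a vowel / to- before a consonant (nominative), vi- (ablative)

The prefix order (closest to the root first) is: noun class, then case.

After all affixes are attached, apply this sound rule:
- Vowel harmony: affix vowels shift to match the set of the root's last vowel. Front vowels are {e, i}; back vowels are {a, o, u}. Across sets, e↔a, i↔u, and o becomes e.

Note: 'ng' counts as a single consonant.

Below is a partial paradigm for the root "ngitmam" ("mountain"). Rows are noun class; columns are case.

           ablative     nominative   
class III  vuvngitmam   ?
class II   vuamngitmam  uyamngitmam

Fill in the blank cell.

Attach noun class class III v- → vngitmam.
Attach case nominative to- (before consonant 'v') → tovngitmam.
Vowel harmony: no change.

tovngitmam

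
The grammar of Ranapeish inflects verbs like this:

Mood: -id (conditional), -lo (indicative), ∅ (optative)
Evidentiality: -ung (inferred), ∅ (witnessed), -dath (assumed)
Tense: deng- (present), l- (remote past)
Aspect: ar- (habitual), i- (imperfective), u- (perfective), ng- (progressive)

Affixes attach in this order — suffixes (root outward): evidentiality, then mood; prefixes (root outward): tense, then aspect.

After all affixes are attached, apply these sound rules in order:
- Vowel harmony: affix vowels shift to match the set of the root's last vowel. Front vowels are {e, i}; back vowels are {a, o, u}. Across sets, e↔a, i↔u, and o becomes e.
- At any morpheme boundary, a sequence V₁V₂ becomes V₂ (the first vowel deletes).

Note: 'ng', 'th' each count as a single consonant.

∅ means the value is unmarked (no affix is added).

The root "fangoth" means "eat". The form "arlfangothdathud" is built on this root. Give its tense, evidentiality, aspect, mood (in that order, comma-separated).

remote past, assumed, habitual, conditional

Segment: ar-l-fangoth-dath-id.
tense: l- → remote past.
evidentiality: -dath → assumed.
aspect: ar- → habitual.
mood: -id → conditional.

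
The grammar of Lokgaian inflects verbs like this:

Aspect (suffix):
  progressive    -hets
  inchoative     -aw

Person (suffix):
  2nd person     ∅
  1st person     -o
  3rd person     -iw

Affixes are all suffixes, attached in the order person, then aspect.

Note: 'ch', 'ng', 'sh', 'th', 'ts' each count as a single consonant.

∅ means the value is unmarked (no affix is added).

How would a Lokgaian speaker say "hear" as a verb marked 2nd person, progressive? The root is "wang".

person = 2nd person: zero marking, form stays wang.
Attach aspect progressive -hets → wanghets.

wanghets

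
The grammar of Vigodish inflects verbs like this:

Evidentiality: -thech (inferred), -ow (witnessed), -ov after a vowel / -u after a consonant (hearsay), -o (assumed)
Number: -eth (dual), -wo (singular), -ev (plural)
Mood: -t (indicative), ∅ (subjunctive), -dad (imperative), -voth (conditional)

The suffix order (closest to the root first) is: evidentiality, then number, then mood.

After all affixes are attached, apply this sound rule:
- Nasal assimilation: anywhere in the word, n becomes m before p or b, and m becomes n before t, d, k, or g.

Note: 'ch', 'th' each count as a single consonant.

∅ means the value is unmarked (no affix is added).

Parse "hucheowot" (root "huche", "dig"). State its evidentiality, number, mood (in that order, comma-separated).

assumed, singular, indicative

Segment: huche-o-wo-t.
evidentiality: -o → assumed.
number: -wo → singular.
mood: -t → indicative.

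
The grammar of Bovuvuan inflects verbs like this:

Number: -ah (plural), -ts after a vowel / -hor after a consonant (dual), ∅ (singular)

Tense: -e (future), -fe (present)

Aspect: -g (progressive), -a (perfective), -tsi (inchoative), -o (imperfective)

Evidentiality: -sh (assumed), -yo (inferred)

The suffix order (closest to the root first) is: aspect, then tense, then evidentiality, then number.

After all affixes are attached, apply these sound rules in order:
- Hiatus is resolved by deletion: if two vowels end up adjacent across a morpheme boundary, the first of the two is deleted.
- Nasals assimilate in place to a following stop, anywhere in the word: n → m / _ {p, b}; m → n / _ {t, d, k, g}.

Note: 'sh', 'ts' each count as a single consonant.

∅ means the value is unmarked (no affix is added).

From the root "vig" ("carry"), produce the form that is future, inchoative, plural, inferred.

vigtseyah

Attach aspect inchoative -tsi → vigtsi.
Attach tense future -e → vigtsie.
Attach evidentiality inferred -yo → vigtsieyo.
Attach number plural -ah → vigtsieyoah.
Apply vowel deletion: vigtsieyoah → vigtseyah.
Nasal assimilation: no change.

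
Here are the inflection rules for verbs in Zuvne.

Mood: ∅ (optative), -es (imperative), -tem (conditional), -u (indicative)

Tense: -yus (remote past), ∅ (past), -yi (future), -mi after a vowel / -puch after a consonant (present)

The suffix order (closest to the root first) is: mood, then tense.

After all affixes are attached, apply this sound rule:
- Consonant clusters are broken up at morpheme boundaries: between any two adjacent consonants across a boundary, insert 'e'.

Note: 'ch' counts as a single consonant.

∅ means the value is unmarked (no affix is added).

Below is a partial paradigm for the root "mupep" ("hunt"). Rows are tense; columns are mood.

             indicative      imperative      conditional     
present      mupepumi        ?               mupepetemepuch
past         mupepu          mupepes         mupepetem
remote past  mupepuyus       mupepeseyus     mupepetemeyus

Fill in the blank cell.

mupepesepuch

Attach mood imperative -es → mupepes.
Attach tense present -puch (after consonant 's') → mupepespuch.
Apply epenthesis: mupepespuch → mupepesepuch.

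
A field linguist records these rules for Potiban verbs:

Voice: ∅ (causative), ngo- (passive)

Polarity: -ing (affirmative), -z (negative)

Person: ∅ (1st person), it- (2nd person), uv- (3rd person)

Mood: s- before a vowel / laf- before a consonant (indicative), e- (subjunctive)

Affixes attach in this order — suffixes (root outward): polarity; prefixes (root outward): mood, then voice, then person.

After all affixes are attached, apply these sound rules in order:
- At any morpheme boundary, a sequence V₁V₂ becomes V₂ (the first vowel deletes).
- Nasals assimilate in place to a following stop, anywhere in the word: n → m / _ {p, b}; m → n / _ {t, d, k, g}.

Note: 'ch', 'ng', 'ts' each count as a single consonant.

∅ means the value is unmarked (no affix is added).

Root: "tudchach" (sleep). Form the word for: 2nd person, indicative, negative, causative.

itlaftudchachz

Attach polarity negative -z → tudchachz.
Attach mood indicative laf- (before consonant 't') → laftudchachz.
voice = causative: zero marking, form stays laftudchachz.
Attach person 2nd person it- → itlaftudchachz.
Vowel deletion: no change.
Nasal assimilation: no change.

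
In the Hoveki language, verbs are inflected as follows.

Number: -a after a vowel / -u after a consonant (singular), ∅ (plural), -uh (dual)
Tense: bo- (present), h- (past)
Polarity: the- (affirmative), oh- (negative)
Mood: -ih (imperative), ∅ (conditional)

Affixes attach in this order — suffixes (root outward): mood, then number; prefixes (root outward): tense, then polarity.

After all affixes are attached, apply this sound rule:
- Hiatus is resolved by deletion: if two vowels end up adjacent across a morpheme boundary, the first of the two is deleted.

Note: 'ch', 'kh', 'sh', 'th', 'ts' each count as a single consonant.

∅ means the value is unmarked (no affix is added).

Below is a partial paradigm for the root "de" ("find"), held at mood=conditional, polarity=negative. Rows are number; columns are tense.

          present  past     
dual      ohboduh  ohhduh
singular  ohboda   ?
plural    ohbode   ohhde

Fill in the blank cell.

Attach tense past h- → hde.
mood = conditional: zero marking, form stays hde.
Attach number singular -a (after vowel 'e') → hdea.
Attach polarity negative oh- → ohhdea.
Apply vowel deletion: ohhdea → ohhda.

ohhda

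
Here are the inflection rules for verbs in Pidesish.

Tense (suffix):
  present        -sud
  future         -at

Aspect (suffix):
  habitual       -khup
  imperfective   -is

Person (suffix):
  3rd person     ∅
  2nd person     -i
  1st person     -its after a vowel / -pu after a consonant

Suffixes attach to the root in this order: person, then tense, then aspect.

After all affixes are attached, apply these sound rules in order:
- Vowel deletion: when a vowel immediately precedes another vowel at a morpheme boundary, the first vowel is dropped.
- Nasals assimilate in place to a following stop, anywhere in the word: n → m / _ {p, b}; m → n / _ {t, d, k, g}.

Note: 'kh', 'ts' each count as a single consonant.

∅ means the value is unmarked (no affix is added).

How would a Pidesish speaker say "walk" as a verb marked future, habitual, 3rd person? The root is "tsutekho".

tsutekhatkhup

person = 3rd person: zero marking, form stays tsutekho.
Attach tense future -at → tsutekhoat.
Attach aspect habitual -khup → tsutekhoatkhup.
Apply vowel deletion: tsutekhoatkhup → tsutekhatkhup.
Nasal assimilation: no change.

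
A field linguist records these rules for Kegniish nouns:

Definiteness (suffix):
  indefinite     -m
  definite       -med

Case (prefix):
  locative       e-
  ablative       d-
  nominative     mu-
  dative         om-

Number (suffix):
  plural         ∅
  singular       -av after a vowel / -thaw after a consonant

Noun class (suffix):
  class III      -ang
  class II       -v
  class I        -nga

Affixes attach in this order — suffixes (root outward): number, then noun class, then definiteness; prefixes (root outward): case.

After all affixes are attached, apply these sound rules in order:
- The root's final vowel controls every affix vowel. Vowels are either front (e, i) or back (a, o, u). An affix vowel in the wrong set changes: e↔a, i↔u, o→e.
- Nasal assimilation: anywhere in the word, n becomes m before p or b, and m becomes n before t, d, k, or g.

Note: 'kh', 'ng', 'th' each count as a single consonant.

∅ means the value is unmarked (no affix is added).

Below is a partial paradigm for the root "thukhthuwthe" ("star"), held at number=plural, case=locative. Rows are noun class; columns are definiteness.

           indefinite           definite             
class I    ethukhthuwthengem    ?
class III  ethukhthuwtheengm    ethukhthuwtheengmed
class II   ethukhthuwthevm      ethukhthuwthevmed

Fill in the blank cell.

number = plural: zero marking, form stays thukhthuwthe.
Attach noun class class I -nga → thukhthuwthenga.
Attach case locative e- → ethukhthuwthenga.
Attach definiteness definite -med → ethukhthuwthengamed.
Apply vowel harmony: ethukhthuwthengamed → ethukhthuwthengemed.
Nasal assimilation: no change.

ethukhthuwthengemed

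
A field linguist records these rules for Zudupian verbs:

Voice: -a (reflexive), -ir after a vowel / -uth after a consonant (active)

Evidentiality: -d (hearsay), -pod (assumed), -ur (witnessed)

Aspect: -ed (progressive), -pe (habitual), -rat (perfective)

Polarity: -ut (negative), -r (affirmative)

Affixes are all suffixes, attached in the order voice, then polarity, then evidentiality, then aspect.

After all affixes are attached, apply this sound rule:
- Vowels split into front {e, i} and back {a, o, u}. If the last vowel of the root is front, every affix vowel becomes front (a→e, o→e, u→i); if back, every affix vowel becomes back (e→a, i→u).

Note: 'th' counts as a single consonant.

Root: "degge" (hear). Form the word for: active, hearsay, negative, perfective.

deggeiritdret

Attach voice active -ir (after vowel 'e') → deggeir.
Attach polarity negative -ut → deggeirut.
Attach evidentiality hearsay -d → deggeirutd.
Attach aspect perfective -rat → deggeirutdrat.
Apply vowel harmony: deggeirutdrat → deggeiritdret.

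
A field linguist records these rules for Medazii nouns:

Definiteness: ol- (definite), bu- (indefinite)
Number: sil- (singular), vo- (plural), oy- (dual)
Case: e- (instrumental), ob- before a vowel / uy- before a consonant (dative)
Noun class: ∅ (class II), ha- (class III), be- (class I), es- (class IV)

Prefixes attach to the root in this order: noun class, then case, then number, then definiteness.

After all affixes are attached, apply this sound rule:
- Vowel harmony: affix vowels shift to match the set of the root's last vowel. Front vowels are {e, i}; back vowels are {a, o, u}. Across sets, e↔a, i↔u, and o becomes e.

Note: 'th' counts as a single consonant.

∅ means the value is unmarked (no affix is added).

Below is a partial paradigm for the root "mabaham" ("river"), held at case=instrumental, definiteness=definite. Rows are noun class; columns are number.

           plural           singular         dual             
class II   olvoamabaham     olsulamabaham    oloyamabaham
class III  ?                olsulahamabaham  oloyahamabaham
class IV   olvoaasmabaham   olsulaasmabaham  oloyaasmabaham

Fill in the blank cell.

Attach noun class class III ha- → hamabaham.
Attach case instrumental e- → ehamabaham.
Attach number plural vo- → voehamabaham.
Attach definiteness definite ol- → olvoehamabaham.
Apply vowel harmony: olvoehamabaham → olvoahamabaham.

olvoahamabaham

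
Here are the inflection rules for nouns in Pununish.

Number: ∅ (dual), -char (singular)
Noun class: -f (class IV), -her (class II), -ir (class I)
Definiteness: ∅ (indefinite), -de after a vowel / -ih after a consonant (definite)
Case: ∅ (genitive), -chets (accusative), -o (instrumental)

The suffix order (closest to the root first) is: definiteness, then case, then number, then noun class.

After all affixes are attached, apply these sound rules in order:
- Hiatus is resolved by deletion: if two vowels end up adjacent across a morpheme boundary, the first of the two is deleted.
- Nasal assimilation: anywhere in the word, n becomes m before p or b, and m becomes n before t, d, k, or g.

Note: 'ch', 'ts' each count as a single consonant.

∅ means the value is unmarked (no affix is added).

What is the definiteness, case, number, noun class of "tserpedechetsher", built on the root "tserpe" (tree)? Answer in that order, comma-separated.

definite, accusative, dual, class II

Segment: tserpe-de-chets-her.
definiteness: -de/ih → definite.
case: -chets → accusative.
number: ∅ → dual.
noun class: -her → class II.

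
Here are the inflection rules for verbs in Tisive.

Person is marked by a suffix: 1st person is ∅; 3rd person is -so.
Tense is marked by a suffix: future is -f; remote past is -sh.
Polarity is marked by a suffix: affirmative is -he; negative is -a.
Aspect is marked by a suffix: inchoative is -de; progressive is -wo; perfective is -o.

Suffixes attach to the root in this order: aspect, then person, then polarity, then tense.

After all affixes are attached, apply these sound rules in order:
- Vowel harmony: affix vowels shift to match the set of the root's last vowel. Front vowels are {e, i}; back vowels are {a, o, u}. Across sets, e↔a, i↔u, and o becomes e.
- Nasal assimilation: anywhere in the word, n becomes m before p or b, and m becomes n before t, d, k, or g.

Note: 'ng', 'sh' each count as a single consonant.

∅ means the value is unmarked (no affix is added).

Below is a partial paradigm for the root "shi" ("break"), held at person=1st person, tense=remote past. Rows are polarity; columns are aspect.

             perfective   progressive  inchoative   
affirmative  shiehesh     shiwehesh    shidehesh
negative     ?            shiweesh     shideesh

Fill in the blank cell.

shieesh

Attach aspect perfective -o → shio.
person = 1st person: zero marking, form stays shio.
Attach polarity negative -a → shioa.
Attach tense remote past -sh → shioash.
Apply vowel harmony: shioash → shieesh.
Nasal assimilation: no change.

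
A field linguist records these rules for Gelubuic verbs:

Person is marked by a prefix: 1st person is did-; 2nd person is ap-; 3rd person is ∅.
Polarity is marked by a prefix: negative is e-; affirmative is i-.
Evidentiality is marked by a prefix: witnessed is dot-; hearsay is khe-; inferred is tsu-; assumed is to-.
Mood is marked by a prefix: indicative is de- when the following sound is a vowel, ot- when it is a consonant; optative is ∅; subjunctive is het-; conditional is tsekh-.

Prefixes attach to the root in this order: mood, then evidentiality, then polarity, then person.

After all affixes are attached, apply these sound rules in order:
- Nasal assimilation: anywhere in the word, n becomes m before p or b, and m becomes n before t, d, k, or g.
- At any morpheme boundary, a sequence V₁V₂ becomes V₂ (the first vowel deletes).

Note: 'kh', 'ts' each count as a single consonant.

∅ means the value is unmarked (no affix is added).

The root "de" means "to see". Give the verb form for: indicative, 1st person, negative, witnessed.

didedototde

Attach mood indicative ot- (before consonant 'd') → otde.
Attach evidentiality witnessed dot- → dototde.
Attach polarity negative e- → edototde.
Attach person 1st person did- → didedototde.
Nasal assimilation: no change.
Vowel deletion: no change.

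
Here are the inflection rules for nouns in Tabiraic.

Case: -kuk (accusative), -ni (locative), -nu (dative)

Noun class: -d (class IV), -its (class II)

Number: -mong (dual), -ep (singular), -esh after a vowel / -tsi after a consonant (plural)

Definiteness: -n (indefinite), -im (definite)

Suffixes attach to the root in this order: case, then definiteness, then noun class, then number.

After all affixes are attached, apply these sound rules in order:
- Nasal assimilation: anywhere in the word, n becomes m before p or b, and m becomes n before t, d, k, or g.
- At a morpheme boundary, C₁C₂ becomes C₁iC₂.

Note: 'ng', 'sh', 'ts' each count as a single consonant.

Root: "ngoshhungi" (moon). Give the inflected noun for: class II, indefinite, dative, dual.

Attach case dative -nu → ngoshhunginu.
Attach definiteness indefinite -n → ngoshhunginun.
Attach noun class class II -its → ngoshhunginunits.
Attach number dual -mong → ngoshhunginunitsmong.
Nasal assimilation: no change.
Apply epenthesis: ngoshhunginunitsmong → ngoshhunginunitsimong.

ngoshhunginunitsimong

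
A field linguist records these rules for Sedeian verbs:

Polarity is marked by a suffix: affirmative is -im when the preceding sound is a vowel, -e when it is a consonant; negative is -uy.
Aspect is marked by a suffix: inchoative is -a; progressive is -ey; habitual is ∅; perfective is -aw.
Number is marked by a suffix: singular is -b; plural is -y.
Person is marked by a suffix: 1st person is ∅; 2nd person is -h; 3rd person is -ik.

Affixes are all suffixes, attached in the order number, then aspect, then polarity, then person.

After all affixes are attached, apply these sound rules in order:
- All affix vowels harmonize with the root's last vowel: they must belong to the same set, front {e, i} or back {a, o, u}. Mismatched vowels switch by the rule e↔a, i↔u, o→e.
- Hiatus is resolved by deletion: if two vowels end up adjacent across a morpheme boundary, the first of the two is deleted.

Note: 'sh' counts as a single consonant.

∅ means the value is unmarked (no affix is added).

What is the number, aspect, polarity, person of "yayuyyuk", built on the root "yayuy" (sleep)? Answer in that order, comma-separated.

plural, habitual, affirmative, 3rd person

Segment: yayuy-y-e-ik.
number: -y → plural.
aspect: ∅ → habitual.
polarity: -im/e → affirmative.
person: -ik → 3rd person.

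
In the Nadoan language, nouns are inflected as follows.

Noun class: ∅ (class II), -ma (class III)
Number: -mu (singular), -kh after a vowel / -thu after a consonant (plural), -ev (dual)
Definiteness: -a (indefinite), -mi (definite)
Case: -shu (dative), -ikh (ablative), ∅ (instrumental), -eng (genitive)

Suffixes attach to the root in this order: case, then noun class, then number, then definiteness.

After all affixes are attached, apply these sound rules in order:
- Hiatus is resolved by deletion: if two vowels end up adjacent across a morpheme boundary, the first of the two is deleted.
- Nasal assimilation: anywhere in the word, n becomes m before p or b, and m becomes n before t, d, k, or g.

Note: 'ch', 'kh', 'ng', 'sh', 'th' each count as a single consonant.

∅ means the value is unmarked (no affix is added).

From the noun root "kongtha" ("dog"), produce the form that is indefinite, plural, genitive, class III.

kongthengmakha

Attach case genitive -eng → kongthaeng.
Attach noun class class III -ma → kongthaengma.
Attach number plural -kh (after vowel 'a') → kongthaengmakh.
Attach definiteness indefinite -a → kongthaengmakha.
Apply vowel deletion: kongthaengmakha → kongthengmakha.
Nasal assimilation: no change.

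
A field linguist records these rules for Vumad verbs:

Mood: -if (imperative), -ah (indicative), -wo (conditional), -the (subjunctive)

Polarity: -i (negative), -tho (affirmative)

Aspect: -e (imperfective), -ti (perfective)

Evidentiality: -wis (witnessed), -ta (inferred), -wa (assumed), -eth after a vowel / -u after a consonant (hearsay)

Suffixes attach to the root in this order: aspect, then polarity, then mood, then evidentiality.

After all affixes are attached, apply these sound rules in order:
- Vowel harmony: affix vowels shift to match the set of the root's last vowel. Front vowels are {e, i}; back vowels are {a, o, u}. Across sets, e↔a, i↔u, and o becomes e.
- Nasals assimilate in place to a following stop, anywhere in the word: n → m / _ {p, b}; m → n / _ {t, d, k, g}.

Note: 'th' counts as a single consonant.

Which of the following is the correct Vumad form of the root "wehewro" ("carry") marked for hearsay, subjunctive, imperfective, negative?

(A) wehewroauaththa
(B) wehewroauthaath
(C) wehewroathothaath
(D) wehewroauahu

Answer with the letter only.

B

Attach aspect imperfective -e → wehewroe.
Attach polarity negative -i → wehewroei.
Attach mood subjunctive -the → wehewroeithe.
Attach evidentiality hearsay -eth (after vowel 'e') → wehewroeitheeth.
Apply vowel harmony: wehewroeitheeth → wehewroauthaath.
Nasal assimilation: no change.
So the correct form is wehewroauthaath, option (B).
(D) wehewroauahu is wrong: it uses indicative instead of subjunctive for mood.
(C) wehewroathothaath is wrong: it uses affirmative instead of negative for polarity.
(A) wehewroauaththa is wrong: it has the affixes in the wrong order.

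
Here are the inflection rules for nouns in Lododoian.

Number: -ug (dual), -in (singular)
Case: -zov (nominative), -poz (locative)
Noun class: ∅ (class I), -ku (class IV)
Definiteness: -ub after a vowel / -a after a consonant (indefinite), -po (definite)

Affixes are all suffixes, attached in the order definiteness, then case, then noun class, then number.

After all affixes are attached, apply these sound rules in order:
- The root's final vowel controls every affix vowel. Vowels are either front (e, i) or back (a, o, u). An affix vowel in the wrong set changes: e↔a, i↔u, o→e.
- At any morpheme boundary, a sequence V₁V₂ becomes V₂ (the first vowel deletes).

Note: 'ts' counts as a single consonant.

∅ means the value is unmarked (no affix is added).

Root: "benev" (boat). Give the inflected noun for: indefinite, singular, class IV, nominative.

Attach definiteness indefinite -a (after consonant 'v') → beneva.
Attach case nominative -zov → benevazov.
Attach noun class class IV -ku → benevazovku.
Attach number singular -in → benevazovkuin.
Apply vowel harmony: benevazovkuin → benevezevkiin.
Apply vowel deletion: benevezevkiin → benevezevkin.

benevezevkin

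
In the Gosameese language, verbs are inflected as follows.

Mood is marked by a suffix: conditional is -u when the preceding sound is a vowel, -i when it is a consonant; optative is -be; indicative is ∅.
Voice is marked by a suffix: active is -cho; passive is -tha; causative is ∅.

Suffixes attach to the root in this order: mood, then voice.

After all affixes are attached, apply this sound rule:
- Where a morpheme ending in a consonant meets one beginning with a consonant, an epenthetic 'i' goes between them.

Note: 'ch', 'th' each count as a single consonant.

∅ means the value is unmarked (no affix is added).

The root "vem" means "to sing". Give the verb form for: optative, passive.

vemibetha

Attach mood optative -be → vembe.
Attach voice passive -tha → vembetha.
Apply epenthesis: vembetha → vemibetha.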